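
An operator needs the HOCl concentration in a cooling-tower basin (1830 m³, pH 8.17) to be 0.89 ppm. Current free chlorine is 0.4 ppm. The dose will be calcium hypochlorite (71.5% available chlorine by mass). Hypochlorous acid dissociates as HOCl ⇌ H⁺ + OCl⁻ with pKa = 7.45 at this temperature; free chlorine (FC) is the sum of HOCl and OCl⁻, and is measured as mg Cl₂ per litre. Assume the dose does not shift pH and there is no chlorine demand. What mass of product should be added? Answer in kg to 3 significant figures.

13.2 kg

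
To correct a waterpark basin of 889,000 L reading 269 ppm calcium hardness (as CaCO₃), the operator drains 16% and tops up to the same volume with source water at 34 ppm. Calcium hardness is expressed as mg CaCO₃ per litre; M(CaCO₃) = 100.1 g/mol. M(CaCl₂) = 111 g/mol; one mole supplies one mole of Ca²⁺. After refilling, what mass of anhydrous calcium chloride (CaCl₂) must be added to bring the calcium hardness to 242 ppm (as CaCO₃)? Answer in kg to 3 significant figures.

After draining 16% and refilling: 269 × 0.84 + 34 × 0.16 = 231.4 ppm.
Deficit to target: 242 − 231.4 = 10.6 mg/L.
As CaCO₃: 10.6 mg/L × 889,000 L = 9423 g; ÷ 100.1 = 94.14 mol Ca²⁺.
Mass: 94.14 × 111 = 10,450 g.

10.4 kg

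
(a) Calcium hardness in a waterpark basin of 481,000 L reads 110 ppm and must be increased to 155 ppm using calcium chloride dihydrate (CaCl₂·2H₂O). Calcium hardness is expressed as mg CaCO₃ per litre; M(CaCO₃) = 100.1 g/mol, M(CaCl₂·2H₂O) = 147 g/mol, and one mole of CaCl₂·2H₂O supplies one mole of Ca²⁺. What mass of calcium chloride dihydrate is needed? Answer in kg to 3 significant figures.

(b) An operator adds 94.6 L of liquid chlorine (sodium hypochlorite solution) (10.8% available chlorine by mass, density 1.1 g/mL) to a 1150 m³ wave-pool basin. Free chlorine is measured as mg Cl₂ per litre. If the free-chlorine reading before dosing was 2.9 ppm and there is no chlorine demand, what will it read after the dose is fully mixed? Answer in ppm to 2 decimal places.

(a) 31.8 kg; (b) 12.67 ppm

(a) Hardness to add: (155 − 110) = 45 mg/L as CaCO₃ × 481,000 L = 21,640 g as CaCO₃.
(a) Moles of Ca²⁺ (1 mol Ca²⁺ ≡ 1 mol CaCO₃): 21,640 / 100.1 g/mol = 216.2 mol.
(a) Mass of CaCl₂·2H₂O: 216.2 × 147 = 31,790 g.

(b) Volume: 1150 m³ = 1,150,000 L.
(b) Mass of solution: 94.6 L × 1000 mL/L × 1.1 g/mL = 104,100 g.
(b) Available chlorine delivered: 104,100 g × 0.108 = 11,240 g as Cl₂.
(b) Concentration rise: 11,240 g / 1,150,000 L = 9.773 mg/L = 9.77 ppm.
(b) Final FC: 2.9 + 9.77 = 12.67 ppm.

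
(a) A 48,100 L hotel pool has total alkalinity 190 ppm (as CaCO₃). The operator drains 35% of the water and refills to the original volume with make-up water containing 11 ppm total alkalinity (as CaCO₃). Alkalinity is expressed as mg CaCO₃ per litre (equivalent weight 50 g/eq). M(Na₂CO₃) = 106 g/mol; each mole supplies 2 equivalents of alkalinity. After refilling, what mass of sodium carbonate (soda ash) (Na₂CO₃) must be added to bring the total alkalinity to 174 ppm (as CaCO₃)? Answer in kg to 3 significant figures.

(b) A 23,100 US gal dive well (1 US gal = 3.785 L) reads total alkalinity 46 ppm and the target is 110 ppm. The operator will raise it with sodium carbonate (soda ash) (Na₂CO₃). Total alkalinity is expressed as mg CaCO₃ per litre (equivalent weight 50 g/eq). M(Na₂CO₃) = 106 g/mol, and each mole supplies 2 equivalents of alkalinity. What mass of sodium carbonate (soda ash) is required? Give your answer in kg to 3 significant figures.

(a) 2.38 kg; (b) 5.93 kg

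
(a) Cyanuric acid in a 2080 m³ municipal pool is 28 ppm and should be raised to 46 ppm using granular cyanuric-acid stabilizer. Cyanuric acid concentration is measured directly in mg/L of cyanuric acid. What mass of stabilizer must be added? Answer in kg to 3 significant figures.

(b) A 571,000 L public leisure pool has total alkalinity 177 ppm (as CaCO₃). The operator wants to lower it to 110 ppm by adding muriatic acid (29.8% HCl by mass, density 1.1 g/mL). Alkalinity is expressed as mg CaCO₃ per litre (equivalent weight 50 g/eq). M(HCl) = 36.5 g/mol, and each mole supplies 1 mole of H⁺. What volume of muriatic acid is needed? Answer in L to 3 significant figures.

(a) 37.4 kg; (b) 85.2 L

(a) Volume: 2080 m³ = 2,080,000 L.
(a) CYA to add: (46 − 28) = 18 mg/L × 2,080,000 L = 37,440 g cyanuric acid.

(b) Alkalinity to neutralize: (177 − 110) = 67 mg/L as CaCO₃ × 571,000 L = 38,260 g as CaCO₃.
(b) Equivalents of H⁺ required: 38,260 ÷ 50 g/eq = 765.1 eq = 765.1 mol HCl.
(b) Mass of HCl: 765.1 × 36.5 = 27,930 g.
(b) Mass of 29.8% solution: 27,930 / 0.298 = 93,720 g.
(b) Volume: 93,720 g ÷ 1.1 g/mL = 85,200 mL.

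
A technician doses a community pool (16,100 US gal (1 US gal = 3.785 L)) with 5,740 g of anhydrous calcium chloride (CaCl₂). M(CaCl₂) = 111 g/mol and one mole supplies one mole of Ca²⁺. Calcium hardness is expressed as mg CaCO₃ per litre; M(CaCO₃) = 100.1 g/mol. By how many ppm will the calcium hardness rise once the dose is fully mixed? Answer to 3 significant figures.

Volume: 16,100 US gal × 3.785 L/gal = 60,938 L.
Moles of Ca²⁺: 5,740 g ÷ 111 g/mol = 51.71 mol.
As CaCO₃: 51.71 mol × 100.1 g/mol = 5176 g.
Rise: 5176 g / 60,938 L × 1000 = 84.94 mg/L.

84.9 ppm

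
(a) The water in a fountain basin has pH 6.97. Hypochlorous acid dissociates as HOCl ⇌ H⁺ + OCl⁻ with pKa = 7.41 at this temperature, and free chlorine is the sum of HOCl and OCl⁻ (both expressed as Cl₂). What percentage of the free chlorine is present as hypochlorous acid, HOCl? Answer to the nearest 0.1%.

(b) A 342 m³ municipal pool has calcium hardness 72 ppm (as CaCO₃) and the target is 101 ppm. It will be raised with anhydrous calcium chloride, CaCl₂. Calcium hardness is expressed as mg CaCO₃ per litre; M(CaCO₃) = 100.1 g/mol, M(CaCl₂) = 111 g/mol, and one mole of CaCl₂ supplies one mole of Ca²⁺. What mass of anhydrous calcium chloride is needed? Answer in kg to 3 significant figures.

(a) 73.4%; (b) 11.0 kg

(a) [OCl⁻]/[HOCl] = 10^(pH − pKa) = 10^(6.97 − 7.41) = 10^-0.44 = 0.3631.
(a) Fraction as HOCl = 1 / (1 + 0.3631) = 0.7336.

(b) Volume: 342 m³ = 342,000 L.
(b) Hardness to add: (101 − 72) = 29 mg/L as CaCO₃ × 342,000 L = 9918 g as CaCO₃.
(b) Moles of Ca²⁺ (1 mol Ca²⁺ ≡ 1 mol CaCO₃): 9918 / 100.1 g/mol = 99.08 mol.
(b) Mass of CaCl₂: 99.08 × 111 = 11,000 g.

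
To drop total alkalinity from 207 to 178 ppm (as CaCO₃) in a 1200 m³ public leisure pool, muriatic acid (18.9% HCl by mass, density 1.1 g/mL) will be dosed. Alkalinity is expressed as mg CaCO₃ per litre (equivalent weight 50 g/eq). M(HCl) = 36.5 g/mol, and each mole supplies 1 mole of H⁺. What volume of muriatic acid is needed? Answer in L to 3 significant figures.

Volume: 1200 m³ = 1,200,000 L.
Alkalinity to neutralize: (207 − 178) = 29 mg/L as CaCO₃ × 1,200,000 L = 34,800 g as CaCO₃.
Equivalents of H⁺ required: 34,800 ÷ 50 g/eq = 696 eq = 696 mol HCl.
Mass of HCl: 696 × 36.5 = 25,400 g.
Mass of 18.9% solution: 25,400 / 0.189 = 134,400 g.
Volume: 134,400 g ÷ 1.1 g/mL = 122,200 mL.

122 L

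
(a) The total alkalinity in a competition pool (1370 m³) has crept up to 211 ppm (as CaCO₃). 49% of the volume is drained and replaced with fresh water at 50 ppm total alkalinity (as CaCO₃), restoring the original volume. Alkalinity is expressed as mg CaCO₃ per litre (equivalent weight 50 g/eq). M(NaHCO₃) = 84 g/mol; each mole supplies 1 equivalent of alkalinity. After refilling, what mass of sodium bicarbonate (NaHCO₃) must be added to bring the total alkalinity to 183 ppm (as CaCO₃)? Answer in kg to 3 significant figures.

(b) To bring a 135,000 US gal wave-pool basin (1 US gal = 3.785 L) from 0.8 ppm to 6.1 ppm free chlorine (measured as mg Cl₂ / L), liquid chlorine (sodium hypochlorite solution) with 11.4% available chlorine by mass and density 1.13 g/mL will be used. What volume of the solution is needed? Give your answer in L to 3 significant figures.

(a) 117 kg; (b) 21.0 L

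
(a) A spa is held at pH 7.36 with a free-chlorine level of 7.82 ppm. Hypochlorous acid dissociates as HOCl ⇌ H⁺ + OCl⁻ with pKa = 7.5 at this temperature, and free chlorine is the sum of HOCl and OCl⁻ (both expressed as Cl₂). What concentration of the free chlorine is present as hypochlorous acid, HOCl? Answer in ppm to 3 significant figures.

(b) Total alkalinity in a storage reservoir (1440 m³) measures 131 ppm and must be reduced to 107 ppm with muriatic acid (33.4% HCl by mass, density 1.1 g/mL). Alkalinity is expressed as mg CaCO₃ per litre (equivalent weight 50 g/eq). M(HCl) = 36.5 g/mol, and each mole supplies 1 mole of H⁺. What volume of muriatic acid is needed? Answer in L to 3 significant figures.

(a) 4.53 ppm; (b) 68.7 L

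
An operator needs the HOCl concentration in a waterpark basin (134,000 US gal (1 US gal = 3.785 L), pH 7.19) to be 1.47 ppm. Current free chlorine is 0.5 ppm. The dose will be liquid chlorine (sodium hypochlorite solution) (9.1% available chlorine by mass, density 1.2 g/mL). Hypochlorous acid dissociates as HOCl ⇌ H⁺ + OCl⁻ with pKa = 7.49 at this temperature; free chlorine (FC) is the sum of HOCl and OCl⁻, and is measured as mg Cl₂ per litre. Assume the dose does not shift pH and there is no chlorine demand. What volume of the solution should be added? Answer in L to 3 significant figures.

7.93 L

Volume: 134,000 US gal × 3.785 L/gal = 507,190 L.
[OCl⁻]/[HOCl] = 10^(pH − pKa) = 10^(7.19 − 7.49) = 0.5012; fraction as HOCl = 1/(1 + 0.5012) = 0.6661.
Free chlorine required for 1.47 ppm HOCl: 1.47 / 0.6661 = 2.207 ppm.
FC to add: 2.207 − 0.5 = 1.707 mg/L as Cl₂.
Cl₂ equivalent: 1.707 mg/L × 507,190 L = 865.6 g.
Product at 9.1% available Cl: 865.6 / 0.091 = 9513 g.
Volume: 9513 g ÷ 1.2 g/mL = 7927 mL.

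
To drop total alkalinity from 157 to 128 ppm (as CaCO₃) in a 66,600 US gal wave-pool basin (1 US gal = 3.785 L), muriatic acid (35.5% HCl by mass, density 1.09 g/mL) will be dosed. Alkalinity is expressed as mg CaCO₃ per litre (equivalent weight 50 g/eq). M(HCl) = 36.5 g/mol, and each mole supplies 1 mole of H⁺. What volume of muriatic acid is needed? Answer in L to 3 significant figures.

Volume: 66,600 US gal × 3.785 L/gal = 252,081 L.
Alkalinity to neutralize: (157 − 128) = 29 mg/L as CaCO₃ × 252,081 L = 7310 g as CaCO₃.
Equivalents of H⁺ required: 7310 ÷ 50 g/eq = 146.2 eq = 146.2 mol HCl.
Mass of HCl: 146.2 × 36.5 = 5337 g.
Mass of 35.5% solution: 5337 / 0.355 = 15,030 g.
Volume: 15,030 g ÷ 1.09 g/mL = 13,790 mL.

13.8 L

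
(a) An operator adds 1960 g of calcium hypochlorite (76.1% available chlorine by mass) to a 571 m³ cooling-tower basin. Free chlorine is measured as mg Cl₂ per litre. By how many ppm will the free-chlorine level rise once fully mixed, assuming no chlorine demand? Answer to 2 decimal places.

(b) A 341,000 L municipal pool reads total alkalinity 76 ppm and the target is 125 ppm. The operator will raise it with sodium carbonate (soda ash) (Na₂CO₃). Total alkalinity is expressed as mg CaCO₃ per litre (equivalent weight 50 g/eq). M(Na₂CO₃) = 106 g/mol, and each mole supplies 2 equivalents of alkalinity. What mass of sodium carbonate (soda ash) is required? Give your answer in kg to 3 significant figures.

(a) Volume: 571 m³ = 571,000 L.
(a) Available chlorine delivered: 1960 g × 0.761 = 1492 g as Cl₂.
(a) Concentration rise: 1492 g / 571,000 L = 2.612 mg/L = 2.61 ppm.

(b) Alkalinity to add: (125 − 76) = 49 mg/L as CaCO₃ × 341,000 L = 16,710 g as CaCO₃.
(b) Equivalents: 16,710 g ÷ 50 g/eq = 334.2 eq.
(b) Each mole of Na₂CO₃ supplies 2 eq, so 334.2 / 2 = 167.1 mol.
(b) Mass: 167.1 mol × 106 g/mol = 17,710 g.

(a) 2.61 ppm; (b) 17.7 kg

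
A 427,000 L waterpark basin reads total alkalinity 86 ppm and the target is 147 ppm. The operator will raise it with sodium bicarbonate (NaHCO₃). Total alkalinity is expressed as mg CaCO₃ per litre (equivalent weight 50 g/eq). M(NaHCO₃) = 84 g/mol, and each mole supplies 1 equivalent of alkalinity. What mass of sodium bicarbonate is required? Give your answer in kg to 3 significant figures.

43.8 kg

Alkalinity to add: (147 − 86) = 61 mg/L as CaCO₃ × 427,000 L = 26,050 g as CaCO₃.
Equivalents: 26,050 g ÷ 50 g/eq = 520.9 eq.
NaHCO₃ supplies 1 eq per mole → 520.9 mol.
Mass: 520.9 mol × 84 g/mol = 43,760 g.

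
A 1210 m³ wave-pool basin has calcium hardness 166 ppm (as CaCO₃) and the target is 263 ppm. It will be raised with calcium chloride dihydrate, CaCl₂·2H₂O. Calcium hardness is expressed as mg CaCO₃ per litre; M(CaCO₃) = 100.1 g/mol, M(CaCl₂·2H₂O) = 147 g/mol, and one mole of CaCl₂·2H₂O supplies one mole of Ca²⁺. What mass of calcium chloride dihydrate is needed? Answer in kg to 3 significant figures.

Volume: 1210 m³ = 1,210,000 L.
Hardness to add: (263 − 166) = 97 mg/L as CaCO₃ × 1,210,000 L = 117,400 g as CaCO₃.
Moles of Ca²⁺ (1 mol Ca²⁺ ≡ 1 mol CaCO₃): 117,400 / 100.1 g/mol = 1173 mol.
Mass of CaCl₂·2H₂O: 1173 × 147 = 172,400 g.

172 kg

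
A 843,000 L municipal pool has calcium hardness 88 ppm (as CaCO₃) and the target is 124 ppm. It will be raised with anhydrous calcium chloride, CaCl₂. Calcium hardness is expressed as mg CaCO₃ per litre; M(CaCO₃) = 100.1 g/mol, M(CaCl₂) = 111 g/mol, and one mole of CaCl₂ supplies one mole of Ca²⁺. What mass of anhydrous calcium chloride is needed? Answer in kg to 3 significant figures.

Hardness to add: (124 − 88) = 36 mg/L as CaCO₃ × 843,000 L = 30,350 g as CaCO₃.
Moles of Ca²⁺ (1 mol Ca²⁺ ≡ 1 mol CaCO₃): 30,350 / 100.1 g/mol = 303.2 mol.
Mass of CaCl₂: 303.2 × 111 = 33,650 g.

33.7 kg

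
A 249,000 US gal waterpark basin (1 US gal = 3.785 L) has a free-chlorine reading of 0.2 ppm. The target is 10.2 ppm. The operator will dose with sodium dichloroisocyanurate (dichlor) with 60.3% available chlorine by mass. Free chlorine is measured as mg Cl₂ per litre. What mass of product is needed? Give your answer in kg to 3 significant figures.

15.6 kg

Volume: 249,000 US gal × 3.785 L/gal = 942,465 L.
Chlorine deficit: 10.2 − 0.2 = 10 ppm = 10 mg/L as Cl₂.
Cl₂ equivalent needed: 10 mg/L × 942,465 L = 9,425,000 mg = 9425 g.
Product at 60.3% available chlorine: 9425 / 0.603 = 15,630 g.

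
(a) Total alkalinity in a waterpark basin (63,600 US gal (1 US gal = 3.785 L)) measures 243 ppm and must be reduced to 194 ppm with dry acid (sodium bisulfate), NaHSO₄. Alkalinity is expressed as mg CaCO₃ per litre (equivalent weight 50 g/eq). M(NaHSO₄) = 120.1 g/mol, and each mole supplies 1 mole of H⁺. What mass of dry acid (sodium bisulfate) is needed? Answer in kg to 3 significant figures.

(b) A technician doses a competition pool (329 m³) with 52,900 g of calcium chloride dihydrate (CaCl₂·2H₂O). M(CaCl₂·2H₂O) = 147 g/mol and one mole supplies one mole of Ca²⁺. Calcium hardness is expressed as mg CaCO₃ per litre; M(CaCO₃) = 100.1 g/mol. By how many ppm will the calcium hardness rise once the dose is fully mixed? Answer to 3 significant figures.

(a) 28.3 kg; (b) 109 ppm

(a) Volume: 63,600 US gal × 3.785 L/gal = 240,726 L.
(a) Alkalinity to neutralize: (243 − 194) = 49 mg/L as CaCO₃ × 240,726 L = 11,800 g as CaCO₃.
(a) Equivalents of H⁺ required: 11,800 ÷ 50 g/eq = 235.9 eq = 235.9 mol NaHSO₄.
(a) Mass of NaHSO₄: 235.9 × 120.1 = 28,330 g.

(b) Volume: 329 m³ = 329,000 L.
(b) Moles of Ca²⁺: 52,900 g ÷ 147 g/mol = 359.9 mol.
(b) As CaCO₃: 359.9 mol × 100.1 g/mol = 36,020 g.
(b) Rise: 36,020 g / 329,000 L × 1000 = 109.5 mg/L.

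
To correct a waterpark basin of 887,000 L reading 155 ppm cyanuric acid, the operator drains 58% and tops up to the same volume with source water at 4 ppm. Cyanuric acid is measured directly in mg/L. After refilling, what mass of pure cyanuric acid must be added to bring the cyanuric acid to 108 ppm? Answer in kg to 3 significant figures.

36.0 kg

After draining 58% and refilling: 155 × 0.42 + 4 × 0.58 = 67.42 ppm.
Deficit to target: 108 − 67.42 = 40.58 mg/L.
Mass: 40.58 mg/L × 887,000 L = 35,990 g cyanuric acid.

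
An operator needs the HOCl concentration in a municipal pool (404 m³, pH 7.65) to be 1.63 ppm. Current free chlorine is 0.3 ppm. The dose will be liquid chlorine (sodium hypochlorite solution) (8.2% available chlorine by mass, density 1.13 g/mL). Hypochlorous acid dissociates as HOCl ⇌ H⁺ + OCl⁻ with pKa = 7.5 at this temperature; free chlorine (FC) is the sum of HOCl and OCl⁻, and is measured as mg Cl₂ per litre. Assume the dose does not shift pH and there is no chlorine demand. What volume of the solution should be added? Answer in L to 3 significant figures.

Volume: 404 m³ = 404,000 L.
[OCl⁻]/[HOCl] = 10^(pH − pKa) = 10^(7.65 − 7.5) = 1.413; fraction as HOCl = 1/(1 + 1.413) = 0.4145.
Free chlorine required for 1.63 ppm HOCl: 1.63 / 0.4145 = 3.932 ppm.
FC to add: 3.932 − 0.3 = 3.632 mg/L as Cl₂.
Cl₂ equivalent: 3.632 mg/L × 404,000 L = 1468 g.
Product at 8.2% available Cl: 1468 / 0.082 = 17,900 g.
Volume: 17,900 g ÷ 1.13 g/mL = 15,840 mL.

15.8 L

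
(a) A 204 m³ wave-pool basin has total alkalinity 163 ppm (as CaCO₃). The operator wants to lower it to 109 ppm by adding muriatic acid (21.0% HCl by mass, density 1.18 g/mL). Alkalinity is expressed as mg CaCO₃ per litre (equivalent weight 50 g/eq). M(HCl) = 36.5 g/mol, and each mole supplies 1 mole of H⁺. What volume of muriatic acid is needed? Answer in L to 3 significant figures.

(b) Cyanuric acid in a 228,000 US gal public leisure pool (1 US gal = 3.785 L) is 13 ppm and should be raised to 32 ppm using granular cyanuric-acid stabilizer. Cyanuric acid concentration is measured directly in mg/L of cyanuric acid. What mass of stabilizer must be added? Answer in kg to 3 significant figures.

(a) Volume: 204 m³ = 204,000 L.
(a) Alkalinity to neutralize: (163 − 109) = 54 mg/L as CaCO₃ × 204,000 L = 11,020 g as CaCO₃.
(a) Equivalents of H⁺ required: 11,020 ÷ 50 g/eq = 220.3 eq = 220.3 mol HCl.
(a) Mass of HCl: 220.3 × 36.5 = 8042 g.
(a) Mass of 21.0% solution: 8042 / 0.21 = 38,290 g.
(a) Volume: 38,290 g ÷ 1.18 g/mL = 32,450 mL.

(b) Volume: 228,000 US gal × 3.785 L/gal = 862,980 L.
(b) CYA to add: (32 − 13) = 19 mg/L × 862,980 L = 16,400 g cyanuric acid.

(a) 32.5 L; (b) 16.4 kg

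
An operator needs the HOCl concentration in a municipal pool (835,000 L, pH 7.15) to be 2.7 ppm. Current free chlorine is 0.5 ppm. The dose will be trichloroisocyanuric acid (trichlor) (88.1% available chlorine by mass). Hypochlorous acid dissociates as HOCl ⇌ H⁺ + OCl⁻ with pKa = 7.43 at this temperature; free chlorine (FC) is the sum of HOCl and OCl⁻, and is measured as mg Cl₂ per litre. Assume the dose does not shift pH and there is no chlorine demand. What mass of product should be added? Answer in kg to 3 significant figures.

[OCl⁻]/[HOCl] = 10^(pH − pKa) = 10^(7.15 − 7.43) = 0.5248; fraction as HOCl = 1/(1 + 0.5248) = 0.6558.
Free chlorine required for 2.7 ppm HOCl: 2.7 / 0.6558 = 4.117 ppm.
FC to add: 4.117 − 0.5 = 3.617 mg/L as Cl₂.
Cl₂ equivalent: 3.617 mg/L × 835,000 L = 3020 g.
Product at 88.1% available Cl: 3020 / 0.881 = 3428 g.

3.43 kg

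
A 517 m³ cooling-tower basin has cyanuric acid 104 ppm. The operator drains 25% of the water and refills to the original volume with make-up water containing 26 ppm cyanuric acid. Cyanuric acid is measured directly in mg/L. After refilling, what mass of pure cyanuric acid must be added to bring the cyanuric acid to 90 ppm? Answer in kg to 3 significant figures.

Volume: 517 m³ = 517,000 L.
After draining 25% and refilling: 104 × 0.75 + 26 × 0.25 = 84.5 ppm.
Deficit to target: 90 − 84.5 = 5.5 mg/L.
Mass: 5.5 mg/L × 517,000 L = 2844 g cyanuric acid.

2.84 kg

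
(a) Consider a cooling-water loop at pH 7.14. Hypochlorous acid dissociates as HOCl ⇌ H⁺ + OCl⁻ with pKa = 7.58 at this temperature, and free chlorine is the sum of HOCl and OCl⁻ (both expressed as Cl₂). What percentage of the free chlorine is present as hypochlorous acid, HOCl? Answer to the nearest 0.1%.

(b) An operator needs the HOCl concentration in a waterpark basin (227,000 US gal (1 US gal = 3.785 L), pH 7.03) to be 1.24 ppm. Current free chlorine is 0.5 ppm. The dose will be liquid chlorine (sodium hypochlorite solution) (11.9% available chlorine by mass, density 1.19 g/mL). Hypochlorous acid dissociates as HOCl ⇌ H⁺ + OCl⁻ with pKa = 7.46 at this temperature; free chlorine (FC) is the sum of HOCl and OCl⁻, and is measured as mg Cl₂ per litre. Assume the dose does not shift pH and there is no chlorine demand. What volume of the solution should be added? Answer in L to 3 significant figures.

(a) 73.4%; (b) 7.29 L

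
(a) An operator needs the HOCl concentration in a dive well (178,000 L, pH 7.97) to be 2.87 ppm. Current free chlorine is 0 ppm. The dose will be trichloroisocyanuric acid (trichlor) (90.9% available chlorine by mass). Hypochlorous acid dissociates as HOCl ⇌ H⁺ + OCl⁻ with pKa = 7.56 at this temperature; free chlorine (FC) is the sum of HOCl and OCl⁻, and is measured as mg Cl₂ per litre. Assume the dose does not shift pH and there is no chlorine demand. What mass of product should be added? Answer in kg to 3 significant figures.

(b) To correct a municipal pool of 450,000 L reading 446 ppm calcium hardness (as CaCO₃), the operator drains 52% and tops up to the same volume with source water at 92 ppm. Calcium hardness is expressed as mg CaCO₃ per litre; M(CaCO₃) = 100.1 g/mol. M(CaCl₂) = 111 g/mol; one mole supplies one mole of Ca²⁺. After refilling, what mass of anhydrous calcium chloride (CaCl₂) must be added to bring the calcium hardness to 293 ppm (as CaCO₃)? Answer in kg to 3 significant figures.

(a) [OCl⁻]/[HOCl] = 10^(pH − pKa) = 10^(7.97 − 7.56) = 2.57; fraction as HOCl = 1/(1 + 2.57) = 0.2801.
(a) Free chlorine required for 2.87 ppm HOCl: 2.87 / 0.2801 = 10.25 ppm.
(a) FC to add: 10.25 − 0 = 10.25 mg/L as Cl₂.
(a) Cl₂ equivalent: 10.25 mg/L × 178,000 L = 1824 g.
(a) Product at 90.9% available Cl: 1824 / 0.909 = 2007 g.

(b) After draining 52% and refilling: 446 × 0.48 + 92 × 0.52 = 261.92 ppm.
(b) Deficit to target: 293 − 261.92 = 31.08 mg/L.
(b) As CaCO₃: 31.08 mg/L × 450,000 L = 13,990 g; ÷ 100.1 = 139.7 mol Ca²⁺.
(b) Mass: 139.7 × 111 = 15,510 g.

(a) 2.01 kg; (b) 15.5 kg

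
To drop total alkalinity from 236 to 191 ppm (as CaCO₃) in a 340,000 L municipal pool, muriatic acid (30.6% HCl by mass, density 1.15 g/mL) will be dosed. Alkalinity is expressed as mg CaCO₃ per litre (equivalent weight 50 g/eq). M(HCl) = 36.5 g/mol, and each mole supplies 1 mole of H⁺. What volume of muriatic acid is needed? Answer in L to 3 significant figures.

31.7 L

Alkalinity to neutralize: (236 − 191) = 45 mg/L as CaCO₃ × 340,000 L = 15,300 g as CaCO₃.
Equivalents of H⁺ required: 15,300 ÷ 50 g/eq = 306 eq = 306 mol HCl.
Mass of HCl: 306 × 36.5 = 11,170 g.
Mass of 30.6% solution: 11,170 / 0.306 = 36,500 g.
Volume: 36,500 g ÷ 1.15 g/mL = 31,740 mL.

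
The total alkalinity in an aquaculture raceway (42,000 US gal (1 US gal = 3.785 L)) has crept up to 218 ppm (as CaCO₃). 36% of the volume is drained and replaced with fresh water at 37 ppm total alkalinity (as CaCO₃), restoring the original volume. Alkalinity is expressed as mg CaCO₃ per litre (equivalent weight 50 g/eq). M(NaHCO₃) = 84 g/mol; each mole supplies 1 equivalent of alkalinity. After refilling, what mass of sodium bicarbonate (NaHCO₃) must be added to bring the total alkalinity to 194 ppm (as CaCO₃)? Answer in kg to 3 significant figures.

11.0 kg

Volume: 42,000 US gal × 3.785 L/gal = 158,970 L.
After draining 36% and refilling: 218 × 0.64 + 37 × 0.36 = 152.84 ppm.
Deficit to target: 194 − 152.84 = 41.16 mg/L.
As CaCO₃: 41.16 mg/L × 158,970 L = 6543 g; ÷ 50 g/eq ÷ 1 = 130.9 mol NaHCO₃.
Mass: 130.9 × 84 = 10,990 g.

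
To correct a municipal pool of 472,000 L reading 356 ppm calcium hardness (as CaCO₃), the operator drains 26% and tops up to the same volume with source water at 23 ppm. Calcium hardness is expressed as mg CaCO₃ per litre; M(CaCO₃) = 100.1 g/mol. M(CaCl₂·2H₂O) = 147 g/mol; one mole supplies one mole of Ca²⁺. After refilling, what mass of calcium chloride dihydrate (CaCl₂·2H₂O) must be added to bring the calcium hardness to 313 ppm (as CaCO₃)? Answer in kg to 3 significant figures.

30.2 kg

After draining 26% and refilling: 356 × 0.74 + 23 × 0.26 = 269.42 ppm.
Deficit to target: 313 − 269.42 = 43.58 mg/L.
As CaCO₃: 43.58 mg/L × 472,000 L = 20,570 g; ÷ 100.1 = 205.5 mol Ca²⁺.
Mass: 205.5 × 147 = 30,210 g.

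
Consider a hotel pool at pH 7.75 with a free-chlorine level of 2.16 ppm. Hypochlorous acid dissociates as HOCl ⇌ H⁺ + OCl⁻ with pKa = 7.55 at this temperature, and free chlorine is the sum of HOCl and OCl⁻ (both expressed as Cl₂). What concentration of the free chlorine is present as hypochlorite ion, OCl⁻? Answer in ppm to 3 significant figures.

1.32 ppm

[OCl⁻]/[HOCl] = 10^(pH − pKa) = 10^(7.75 − 7.55) = 10^0.20 = 1.585.
Fraction as HOCl = 1 / (1 + 1.585) = 0.3869.
OCl⁻ = (1 − 0.3869) × 2.16 ppm = 1.324 ppm.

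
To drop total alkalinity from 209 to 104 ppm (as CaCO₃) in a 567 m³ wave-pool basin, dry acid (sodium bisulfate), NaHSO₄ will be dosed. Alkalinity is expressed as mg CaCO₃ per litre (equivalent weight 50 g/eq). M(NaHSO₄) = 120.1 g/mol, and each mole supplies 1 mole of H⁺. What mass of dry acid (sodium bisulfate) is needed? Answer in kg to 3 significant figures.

143 kg

Volume: 567 m³ = 567,000 L.
Alkalinity to neutralize: (209 − 104) = 105 mg/L as CaCO₃ × 567,000 L = 59,540 g as CaCO₃.
Equivalents of H⁺ required: 59,540 ÷ 50 g/eq = 1191 eq = 1191 mol NaHSO₄.
Mass of NaHSO₄: 1191 × 120.1 = 143,000 g.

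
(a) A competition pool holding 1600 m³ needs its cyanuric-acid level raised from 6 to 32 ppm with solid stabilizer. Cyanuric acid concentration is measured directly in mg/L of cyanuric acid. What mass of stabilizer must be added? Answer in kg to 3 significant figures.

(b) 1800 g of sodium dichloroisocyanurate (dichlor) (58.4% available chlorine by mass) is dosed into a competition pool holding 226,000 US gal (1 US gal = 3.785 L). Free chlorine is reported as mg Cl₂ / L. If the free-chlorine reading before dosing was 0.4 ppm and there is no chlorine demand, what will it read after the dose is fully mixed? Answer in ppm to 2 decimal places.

(a) 41.6 kg; (b) 1.63 ppm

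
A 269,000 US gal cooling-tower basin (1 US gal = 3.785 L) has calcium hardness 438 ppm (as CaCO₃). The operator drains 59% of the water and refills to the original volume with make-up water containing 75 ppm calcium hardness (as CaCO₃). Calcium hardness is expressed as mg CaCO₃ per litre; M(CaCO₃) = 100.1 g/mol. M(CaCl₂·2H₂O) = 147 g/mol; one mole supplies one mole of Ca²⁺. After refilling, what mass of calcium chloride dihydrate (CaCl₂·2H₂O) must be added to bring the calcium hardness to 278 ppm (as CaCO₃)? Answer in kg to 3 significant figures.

Volume: 269,000 US gal × 3.785 L/gal = 1,018,165 L.
After draining 59% and refilling: 438 × 0.41 + 75 × 0.59 = 223.83 ppm.
Deficit to target: 278 − 223.83 = 54.17 mg/L.
As CaCO₃: 54.17 mg/L × 1,018,165 L = 55,150 g; ÷ 100.1 = 551 mol Ca²⁺.
Mass: 551 × 147 = 81,000 g.

81.0 kg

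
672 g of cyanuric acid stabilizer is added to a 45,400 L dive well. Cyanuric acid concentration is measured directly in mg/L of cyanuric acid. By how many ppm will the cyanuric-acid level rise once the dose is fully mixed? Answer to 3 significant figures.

14.8 ppm

Rise: 672 g / 45,400 L × 1000 = 14.8 mg/L.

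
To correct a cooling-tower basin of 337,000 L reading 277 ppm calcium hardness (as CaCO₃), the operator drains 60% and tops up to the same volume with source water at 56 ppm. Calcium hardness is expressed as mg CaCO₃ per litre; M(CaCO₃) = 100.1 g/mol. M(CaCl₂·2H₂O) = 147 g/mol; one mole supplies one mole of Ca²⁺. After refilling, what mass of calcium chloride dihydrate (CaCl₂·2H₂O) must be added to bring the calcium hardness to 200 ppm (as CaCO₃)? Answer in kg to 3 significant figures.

27.5 kg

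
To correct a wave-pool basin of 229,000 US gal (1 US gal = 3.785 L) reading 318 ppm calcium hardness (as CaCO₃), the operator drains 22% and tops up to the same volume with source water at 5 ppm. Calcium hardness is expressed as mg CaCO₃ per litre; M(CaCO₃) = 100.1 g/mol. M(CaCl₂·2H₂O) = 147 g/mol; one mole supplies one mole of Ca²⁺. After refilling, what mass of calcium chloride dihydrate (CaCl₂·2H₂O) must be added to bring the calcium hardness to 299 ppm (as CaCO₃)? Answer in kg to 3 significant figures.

63.5 kg

Volume: 229,000 US gal × 3.785 L/gal = 866,765 L.
After draining 22% and refilling: 318 × 0.78 + 5 × 0.22 = 249.14 ppm.
Deficit to target: 299 − 249.14 = 49.86 mg/L.
As CaCO₃: 49.86 mg/L × 866,765 L = 43,220 g; ÷ 100.1 = 431.7 mol Ca²⁺.
Mass: 431.7 × 147 = 63,470 g.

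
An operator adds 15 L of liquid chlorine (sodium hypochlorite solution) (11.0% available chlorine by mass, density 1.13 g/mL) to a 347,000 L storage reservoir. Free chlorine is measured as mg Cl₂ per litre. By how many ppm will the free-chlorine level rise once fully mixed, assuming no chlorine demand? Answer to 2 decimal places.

5.37 ppm

Mass of solution: 15 L × 1000 mL/L × 1.13 g/mL = 16,950 g.
Available chlorine delivered: 16,950 g × 0.11 = 1864 g as Cl₂.
Concentration rise: 1864 g / 347,000 L = 5.373 mg/L = 5.37 ppm.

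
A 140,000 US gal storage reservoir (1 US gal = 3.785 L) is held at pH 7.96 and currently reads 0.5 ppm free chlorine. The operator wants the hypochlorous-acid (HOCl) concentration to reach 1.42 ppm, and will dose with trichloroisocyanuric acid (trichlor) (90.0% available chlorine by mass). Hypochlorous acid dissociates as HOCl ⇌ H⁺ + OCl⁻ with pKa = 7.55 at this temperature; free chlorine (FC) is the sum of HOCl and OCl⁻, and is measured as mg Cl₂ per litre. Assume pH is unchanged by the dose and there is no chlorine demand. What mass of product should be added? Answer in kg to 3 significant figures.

Volume: 140,000 US gal × 3.785 L/gal = 529,900 L.
[OCl⁻]/[HOCl] = 10^(pH − pKa) = 10^(7.96 − 7.55) = 2.57; fraction as HOCl = 1/(1 + 2.57) = 0.2801.
Free chlorine required for 1.42 ppm HOCl: 1.42 / 0.2801 = 5.07 ppm.
FC to add: 5.07 − 0.5 = 4.57 mg/L as Cl₂.
Cl₂ equivalent: 4.57 mg/L × 529,900 L = 2422 g.
Product at 90.0% available Cl: 2422 / 0.9 = 2691 g.

2.69 kg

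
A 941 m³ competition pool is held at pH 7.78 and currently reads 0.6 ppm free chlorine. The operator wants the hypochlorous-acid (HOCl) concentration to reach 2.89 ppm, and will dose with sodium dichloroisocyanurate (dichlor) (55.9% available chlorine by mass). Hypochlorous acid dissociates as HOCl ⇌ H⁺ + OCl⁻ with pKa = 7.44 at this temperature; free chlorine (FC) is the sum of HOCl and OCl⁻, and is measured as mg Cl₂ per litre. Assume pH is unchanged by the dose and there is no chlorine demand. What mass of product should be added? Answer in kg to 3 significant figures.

Volume: 941 m³ = 941,000 L.
[OCl⁻]/[HOCl] = 10^(pH − pKa) = 10^(7.78 − 7.44) = 2.188; fraction as HOCl = 1/(1 + 2.188) = 0.3137.
Free chlorine required for 2.89 ppm HOCl: 2.89 / 0.3137 = 9.213 ppm.
FC to add: 9.213 − 0.6 = 8.613 mg/L as Cl₂.
Cl₂ equivalent: 8.613 mg/L × 941,000 L = 8104 g.
Product at 55.9% available Cl: 8104 / 0.559 = 14,500 g.

14.5 kg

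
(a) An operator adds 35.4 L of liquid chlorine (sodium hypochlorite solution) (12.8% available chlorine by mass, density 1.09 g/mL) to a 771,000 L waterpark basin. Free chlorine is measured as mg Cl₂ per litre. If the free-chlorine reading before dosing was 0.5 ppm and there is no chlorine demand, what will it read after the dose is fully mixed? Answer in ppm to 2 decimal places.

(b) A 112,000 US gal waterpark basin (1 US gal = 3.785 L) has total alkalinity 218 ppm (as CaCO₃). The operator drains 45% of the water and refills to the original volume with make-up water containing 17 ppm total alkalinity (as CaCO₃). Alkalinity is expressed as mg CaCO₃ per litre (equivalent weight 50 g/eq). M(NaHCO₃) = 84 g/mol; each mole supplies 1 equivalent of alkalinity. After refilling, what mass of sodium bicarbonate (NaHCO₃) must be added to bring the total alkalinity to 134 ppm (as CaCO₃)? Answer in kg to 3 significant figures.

(a) 6.91 ppm; (b) 4.59 kg

(a) Mass of solution: 35.4 L × 1000 mL/L × 1.09 g/mL = 38,590 g.
(a) Available chlorine delivered: 38,590 g × 0.128 = 4939 g as Cl₂.
(a) Concentration rise: 4939 g / 771,000 L = 6.406 mg/L = 6.41 ppm.
(a) Final FC: 0.5 + 6.41 = 6.91 ppm.

(b) Volume: 112,000 US gal × 3.785 L/gal = 423,920 L.
(b) After draining 45% and refilling: 218 × 0.55 + 17 × 0.45 = 127.55 ppm.
(b) Deficit to target: 134 − 127.55 = 6.45 mg/L.
(b) As CaCO₃: 6.45 mg/L × 423,920 L = 2734 g; ÷ 50 g/eq ÷ 1 = 54.69 mol NaHCO₃.
(b) Mass: 54.69 × 84 = 4594 g.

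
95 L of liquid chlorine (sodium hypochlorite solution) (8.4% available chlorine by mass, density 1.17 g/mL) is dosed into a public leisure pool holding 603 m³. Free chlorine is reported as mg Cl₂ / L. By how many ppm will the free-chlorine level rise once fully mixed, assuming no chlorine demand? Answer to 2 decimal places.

15.48 ppm

Volume: 603 m³ = 603,000 L.
Mass of solution: 95 L × 1000 mL/L × 1.17 g/mL = 111,200 g.
Available chlorine delivered: 111,200 g × 0.084 = 9337 g as Cl₂.
Concentration rise: 9337 g / 603,000 L = 15.48 mg/L = 15.48 ppm.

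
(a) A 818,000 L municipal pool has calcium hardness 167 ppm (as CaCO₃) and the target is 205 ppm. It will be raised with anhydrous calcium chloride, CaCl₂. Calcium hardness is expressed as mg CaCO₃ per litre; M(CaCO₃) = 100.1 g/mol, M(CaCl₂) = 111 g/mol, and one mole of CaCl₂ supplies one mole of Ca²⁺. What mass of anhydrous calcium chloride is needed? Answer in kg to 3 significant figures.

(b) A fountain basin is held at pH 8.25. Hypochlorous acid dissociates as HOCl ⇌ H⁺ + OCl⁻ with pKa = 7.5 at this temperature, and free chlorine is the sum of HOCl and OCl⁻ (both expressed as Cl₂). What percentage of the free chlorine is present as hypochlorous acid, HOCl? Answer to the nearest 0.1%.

(a) Hardness to add: (205 − 167) = 38 mg/L as CaCO₃ × 818,000 L = 31,080 g as CaCO₃.
(a) Moles of Ca²⁺ (1 mol Ca²⁺ ≡ 1 mol CaCO₃): 31,080 / 100.1 g/mol = 310.5 mol.
(a) Mass of CaCl₂: 310.5 × 111 = 34,470 g.

(b) [OCl⁻]/[HOCl] = 10^(pH − pKa) = 10^(8.25 − 7.5) = 10^0.75 = 5.623.
(b) Fraction as HOCl = 1 / (1 + 5.623) = 0.151.

(a) 34.5 kg; (b) 15.1%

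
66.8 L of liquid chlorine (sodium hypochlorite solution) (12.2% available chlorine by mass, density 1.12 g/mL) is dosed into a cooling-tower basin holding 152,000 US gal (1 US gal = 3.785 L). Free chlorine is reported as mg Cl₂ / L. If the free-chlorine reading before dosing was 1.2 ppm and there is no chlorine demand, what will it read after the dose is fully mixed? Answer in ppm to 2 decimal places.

Volume: 152,000 US gal × 3.785 L/gal = 575,320 L.
Mass of solution: 66.8 L × 1000 mL/L × 1.12 g/mL = 74,820 g.
Available chlorine delivered: 74,820 g × 0.122 = 9128 g as Cl₂.
Concentration rise: 9128 g / 575,320 L = 15.87 mg/L = 15.87 ppm.
Final FC: 1.2 + 15.87 = 17.07 ppm.

17.07 ppm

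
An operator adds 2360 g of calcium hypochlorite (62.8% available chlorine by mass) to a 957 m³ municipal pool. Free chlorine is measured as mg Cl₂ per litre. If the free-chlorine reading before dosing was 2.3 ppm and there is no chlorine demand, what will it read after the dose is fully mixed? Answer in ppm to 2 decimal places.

Volume: 957 m³ = 957,000 L.
Available chlorine delivered: 2360 g × 0.628 = 1482 g as Cl₂.
Concentration rise: 1482 g / 957,000 L = 1.549 mg/L = 1.55 ppm.
Final FC: 2.3 + 1.55 = 3.85 ppm.

3.85 ppm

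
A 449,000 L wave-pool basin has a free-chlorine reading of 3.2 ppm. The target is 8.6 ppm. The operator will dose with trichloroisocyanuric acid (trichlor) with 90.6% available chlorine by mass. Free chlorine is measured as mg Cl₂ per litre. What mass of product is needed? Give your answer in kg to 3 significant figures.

Chlorine deficit: 8.6 − 3.2 = 5.4 ppm = 5.4 mg/L as Cl₂.
Cl₂ equivalent needed: 5.4 mg/L × 449,000 L = 2,425,000 mg = 2425 g.
Product at 90.6% available chlorine: 2425 / 0.906 = 2676 g.

2.68 kg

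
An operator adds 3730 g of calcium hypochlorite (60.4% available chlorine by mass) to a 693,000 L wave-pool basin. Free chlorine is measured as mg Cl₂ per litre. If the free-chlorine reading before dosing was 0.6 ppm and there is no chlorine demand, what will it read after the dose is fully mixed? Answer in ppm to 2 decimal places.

3.85 ppm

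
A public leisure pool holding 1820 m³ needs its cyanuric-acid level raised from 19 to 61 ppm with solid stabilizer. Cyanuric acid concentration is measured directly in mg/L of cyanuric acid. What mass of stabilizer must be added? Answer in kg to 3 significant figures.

76.4 kg

Volume: 1820 m³ = 1,820,000 L.
CYA to add: (61 − 19) = 42 mg/L × 1,820,000 L = 76,440 g cyanuric acid.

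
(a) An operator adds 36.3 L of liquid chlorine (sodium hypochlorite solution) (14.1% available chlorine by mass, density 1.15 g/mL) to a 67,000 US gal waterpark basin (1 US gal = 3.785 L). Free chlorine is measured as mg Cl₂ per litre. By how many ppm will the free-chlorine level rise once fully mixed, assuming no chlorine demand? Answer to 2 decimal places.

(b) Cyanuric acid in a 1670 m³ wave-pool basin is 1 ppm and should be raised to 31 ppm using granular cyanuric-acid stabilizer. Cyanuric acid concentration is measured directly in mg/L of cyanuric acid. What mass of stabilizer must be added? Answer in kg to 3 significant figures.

(a) Volume: 67,000 US gal × 3.785 L/gal = 253,595 L.
(a) Mass of solution: 36.3 L × 1000 mL/L × 1.15 g/mL = 41,740 g.
(a) Available chlorine delivered: 41,740 g × 0.141 = 5886 g as Cl₂.
(a) Concentration rise: 5886 g / 253,595 L = 23.21 mg/L = 23.21 ppm.

(b) Volume: 1670 m³ = 1,670,000 L.
(b) CYA to add: (31 − 1) = 30 mg/L × 1,670,000 L = 50,100 g cyanuric acid.

(a) 23.21 ppm; (b) 50.1 kg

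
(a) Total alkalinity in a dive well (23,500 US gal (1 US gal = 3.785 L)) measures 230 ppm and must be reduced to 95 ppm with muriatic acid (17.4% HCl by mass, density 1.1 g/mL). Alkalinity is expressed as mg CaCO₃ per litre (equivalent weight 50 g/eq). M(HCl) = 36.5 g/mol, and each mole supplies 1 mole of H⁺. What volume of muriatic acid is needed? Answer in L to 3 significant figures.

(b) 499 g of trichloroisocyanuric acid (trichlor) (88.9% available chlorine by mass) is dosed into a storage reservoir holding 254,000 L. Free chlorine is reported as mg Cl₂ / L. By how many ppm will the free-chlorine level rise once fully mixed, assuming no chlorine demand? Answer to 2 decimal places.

(a) 45.8 L; (b) 1.75 ppm

(a) Volume: 23,500 US gal × 3.785 L/gal = 88,948 L.
(a) Alkalinity to neutralize: (230 − 95) = 135 mg/L as CaCO₃ × 88,948 L = 12,010 g as CaCO₃.
(a) Equivalents of H⁺ required: 12,010 ÷ 50 g/eq = 240.2 eq = 240.2 mol HCl.
(a) Mass of HCl: 240.2 × 36.5 = 8766 g.
(a) Mass of 17.4% solution: 8766 / 0.174 = 50,380 g.
(a) Volume: 50,380 g ÷ 1.1 g/mL = 45,800 mL.

(b) Available chlorine delivered: 499 g × 0.889 = 443.6 g as Cl₂.
(b) Concentration rise: 443.6 g / 254,000 L = 1.746 mg/L = 1.75 ppm.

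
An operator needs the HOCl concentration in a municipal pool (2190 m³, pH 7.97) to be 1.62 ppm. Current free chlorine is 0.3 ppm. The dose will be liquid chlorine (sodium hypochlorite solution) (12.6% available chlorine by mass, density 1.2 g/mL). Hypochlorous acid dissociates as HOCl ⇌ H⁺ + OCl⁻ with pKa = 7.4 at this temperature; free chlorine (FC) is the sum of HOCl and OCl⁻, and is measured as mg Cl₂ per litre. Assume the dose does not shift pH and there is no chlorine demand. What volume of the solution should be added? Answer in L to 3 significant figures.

106 L

Volume: 2190 m³ = 2,190,000 L.
[OCl⁻]/[HOCl] = 10^(pH − pKa) = 10^(7.97 − 7.4) = 3.715; fraction as HOCl = 1/(1 + 3.715) = 0.2121.
Free chlorine required for 1.62 ppm HOCl: 1.62 / 0.2121 = 7.639 ppm.
FC to add: 7.639 − 0.3 = 7.339 mg/L as Cl₂.
Cl₂ equivalent: 7.339 mg/L × 2,190,000 L = 16,070 g.
Product at 12.6% available Cl: 16,070 / 0.126 = 127,600 g.
Volume: 127,600 g ÷ 1.2 g/mL = 106,300 mL.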